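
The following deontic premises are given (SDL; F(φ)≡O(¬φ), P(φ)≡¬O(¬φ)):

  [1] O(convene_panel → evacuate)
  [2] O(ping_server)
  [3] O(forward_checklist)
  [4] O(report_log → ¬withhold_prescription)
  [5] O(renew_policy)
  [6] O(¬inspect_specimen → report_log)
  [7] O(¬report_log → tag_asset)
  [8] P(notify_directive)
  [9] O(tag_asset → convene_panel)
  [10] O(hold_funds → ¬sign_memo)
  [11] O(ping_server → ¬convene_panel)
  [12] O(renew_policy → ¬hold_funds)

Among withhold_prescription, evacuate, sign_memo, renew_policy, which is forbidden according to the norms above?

Premise 2 states O(ping_server) outright.
Premise 11 is O(ping_server → ¬convene_panel); since O(ping_server), deontic closure gives O(¬convene_panel).
Premise 9 is O(tag_asset → convene_panel); contrapositively O(¬convene_panel → ¬tag_asset). Since O(¬convene_panel) holds, K gives O(¬tag_asset).
Premise 7 is O(¬report_log → tag_asset); contrapositively O(¬tag_asset → report_log). Since O(¬tag_asset) holds, K gives O(report_log).
Premise 4 is O(report_log → ¬withhold_prescription); since O(report_log), deontic closure gives O(¬withhold_prescription).
So O(¬withhold_prescription) holds, i.e. withhold_prescription is forbidden. None of the other listed options is forbidden under the premises.

withhold_prescription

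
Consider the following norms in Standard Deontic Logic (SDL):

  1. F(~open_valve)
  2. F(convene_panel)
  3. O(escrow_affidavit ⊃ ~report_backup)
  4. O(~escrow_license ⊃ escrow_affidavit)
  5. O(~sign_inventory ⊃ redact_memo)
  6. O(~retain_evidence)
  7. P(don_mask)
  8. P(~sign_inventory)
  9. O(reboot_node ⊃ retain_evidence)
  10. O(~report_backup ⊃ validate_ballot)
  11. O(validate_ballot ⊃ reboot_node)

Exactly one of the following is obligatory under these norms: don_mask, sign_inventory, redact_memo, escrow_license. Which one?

escrow_license

From premise 6 we have O(~retain_evidence).
Premise 9 is O(reboot_node ⊃ retain_evidence); contrapositively O(~retain_evidence ⊃ ~reboot_node). Since O(~retain_evidence) holds, K gives O(~reboot_node).
The contrapositive of premise 11 (O(validate_ballot ⊃ reboot_node)) is O(~reboot_node ⊃ ~validate_ballot), and O(~reboot_node) is already established, so O(~validate_ballot).
Premise 10 is O(~report_backup ⊃ validate_ballot); contrapositively O(~validate_ballot ⊃ report_backup). Since O(~validate_ballot) holds, K gives O(report_backup).
Premise 3 is O(escrow_affidavit ⊃ ~report_backup); contrapositively O(report_backup ⊃ ~escrow_affidavit). Since O(report_backup) holds, K gives O(~escrow_affidavit).
Premise 4 is O(~escrow_license ⊃ escrow_affidavit); contrapositively O(~escrow_affidavit ⊃ escrow_license). Since O(~escrow_affidavit) holds, K gives O(escrow_license).
So O(escrow_license) holds — escrow_license is obligatory. None of the other listed options is made obligatory by any chain of premises.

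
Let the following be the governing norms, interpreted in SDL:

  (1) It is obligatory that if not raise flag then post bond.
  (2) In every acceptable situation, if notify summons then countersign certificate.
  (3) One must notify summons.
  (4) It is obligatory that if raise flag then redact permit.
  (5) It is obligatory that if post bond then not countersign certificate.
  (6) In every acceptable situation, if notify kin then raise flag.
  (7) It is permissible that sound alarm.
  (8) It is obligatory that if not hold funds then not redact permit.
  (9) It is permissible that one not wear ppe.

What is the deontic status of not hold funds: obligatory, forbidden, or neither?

Premise 3 states O(notify_summons) outright.
Applying K to premise 2 (O(notify_summons → countersign_certificate)) and O(notify_summons) yields O(countersign_certificate).
Premise 5, O(post_bond → ¬countersign_certificate), contraposes to O(countersign_certificate → ¬post_bond); with O(countersign_certificate) we get O(¬post_bond).
The contrapositive of premise 1 (O(¬raise_flag → post_bond)) is O(¬post_bond → raise_flag), and O(¬post_bond) is already established, so O(raise_flag).
From O(raise_flag) and premise 4, O(raise_flag → redact_permit), we obtain O(redact_permit).
The contrapositive of premise 8 (O(¬hold_funds → ¬redact_permit)) is O(redact_permit → hold_funds), and O(redact_permit) is already established, so O(hold_funds).
Premises 6, 7, 9 do not contribute to this derivation.
Thus O(hold_funds), which is F(¬hold_funds): ¬hold_funds is forbidden.

Forbidden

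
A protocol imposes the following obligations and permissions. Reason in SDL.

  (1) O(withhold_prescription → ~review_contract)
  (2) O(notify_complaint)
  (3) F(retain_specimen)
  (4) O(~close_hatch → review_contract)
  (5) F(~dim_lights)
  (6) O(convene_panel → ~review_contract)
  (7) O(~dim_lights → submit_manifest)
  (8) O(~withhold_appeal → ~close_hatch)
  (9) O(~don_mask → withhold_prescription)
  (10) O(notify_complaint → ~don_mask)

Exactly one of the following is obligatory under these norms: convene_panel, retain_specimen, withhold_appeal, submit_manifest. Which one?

Premise 2 states O(notify_complaint) outright.
Premise 10 is O(notify_complaint → ~don_mask); since O(notify_complaint), deontic closure gives O(~don_mask).
Applying K to premise 9 (O(~don_mask → withhold_prescription)) and O(~don_mask) yields O(withhold_prescription).
With premise 1, O(withhold_prescription → ~review_contract), the K-axiom yields O(~review_contract).
Premise 4 is O(~close_hatch → review_contract); contrapositively O(~review_contract → close_hatch). Since O(~review_contract) holds, K gives O(close_hatch).
Premise 8, O(~withhold_appeal → ~close_hatch), contraposes to O(close_hatch → withhold_appeal); with O(close_hatch) we get O(withhold_appeal).
So O(withhold_appeal) holds — withhold_appeal is obligatory. None of the other listed options is made obligatory by any chain of premises.

withhold_appeal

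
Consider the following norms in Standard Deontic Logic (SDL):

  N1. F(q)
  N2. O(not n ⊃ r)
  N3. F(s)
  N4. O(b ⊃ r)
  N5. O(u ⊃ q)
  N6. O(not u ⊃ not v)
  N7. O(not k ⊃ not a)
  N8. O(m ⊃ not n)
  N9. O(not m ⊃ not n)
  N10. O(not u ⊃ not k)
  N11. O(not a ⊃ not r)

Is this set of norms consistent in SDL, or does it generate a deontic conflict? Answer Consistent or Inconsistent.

Inconsistent

Premises 8 and 9 cover both cases: O(m ⊃ not n) and O(not m ⊃ not n). Since m ∨ not m is a tautology, O(not n) follows.
With premise 2, O(not n ⊃ r), the K-axiom yields O(r).
The contrapositive of premise 11 (O(not a ⊃ not r)) is O(r ⊃ a), and O(r) is already established, so O(a).
Premise 7, O(not k ⊃ not a), contraposes to O(a ⊃ k); with O(a) we get O(k).
Premise 10, O(not u ⊃ not k), contraposes to O(k ⊃ u); with O(k) we get O(u).
Premise 5 is O(u ⊃ q); since O(u), deontic closure gives O(q).
However, F(q) at premise 1 amounts to O(not q).
We now have both O(q) and O(not q) — q is simultaneously obligatory and forbidden, violating the D-axiom.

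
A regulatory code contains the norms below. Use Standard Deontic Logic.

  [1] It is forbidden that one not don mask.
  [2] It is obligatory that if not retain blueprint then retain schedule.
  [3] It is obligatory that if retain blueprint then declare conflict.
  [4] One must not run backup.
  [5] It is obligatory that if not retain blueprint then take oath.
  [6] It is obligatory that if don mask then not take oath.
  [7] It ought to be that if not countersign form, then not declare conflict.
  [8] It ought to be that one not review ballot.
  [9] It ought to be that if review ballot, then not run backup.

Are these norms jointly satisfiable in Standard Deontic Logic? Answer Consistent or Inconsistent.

Premise 9 is O(review_ballot → ¬run_backup); even if O(¬run_backup) held, inferring O(review_ballot) would be affirming the consequent — invalid.
So O(review_ballot) is not derivable, and the apparent clash with O(¬review_ballot) does not arise.
A world satisfying every obligation exists (e.g. countersign_form=true, declare_conflict=true, don_mask=true, retain_blueprint=true, retain_schedule=false, review_ballot=false, run_backup=false, take_oath=false); no atom is both obligatory and forbidden, so the set is consistent.

Consistent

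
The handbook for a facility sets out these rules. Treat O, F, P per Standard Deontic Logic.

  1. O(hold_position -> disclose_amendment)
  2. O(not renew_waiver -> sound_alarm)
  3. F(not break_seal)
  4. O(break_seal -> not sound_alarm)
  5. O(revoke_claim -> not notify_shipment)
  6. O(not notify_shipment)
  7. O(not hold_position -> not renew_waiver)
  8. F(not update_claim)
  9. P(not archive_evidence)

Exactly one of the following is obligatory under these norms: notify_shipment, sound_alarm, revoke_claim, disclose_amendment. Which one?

Premise 3, F(not break_seal), is equivalent to O(break_seal).
With premise 4, O(break_seal -> not sound_alarm), the K-axiom yields O(not sound_alarm).
Premise 2, O(not renew_waiver -> sound_alarm), contraposes to O(not sound_alarm -> renew_waiver); with O(not sound_alarm) we get O(renew_waiver).
The contrapositive of premise 7 (O(not hold_position -> not renew_waiver)) is O(renew_waiver -> hold_position), and O(renew_waiver) is already established, so O(hold_position).
Premise 1 is O(hold_position -> disclose_amendment); since O(hold_position), deontic closure gives O(disclose_amendment).
So O(disclose_amendment) holds — disclose_amendment is obligatory. None of the other listed options is made obligatory by any chain of premises.

disclose_amendment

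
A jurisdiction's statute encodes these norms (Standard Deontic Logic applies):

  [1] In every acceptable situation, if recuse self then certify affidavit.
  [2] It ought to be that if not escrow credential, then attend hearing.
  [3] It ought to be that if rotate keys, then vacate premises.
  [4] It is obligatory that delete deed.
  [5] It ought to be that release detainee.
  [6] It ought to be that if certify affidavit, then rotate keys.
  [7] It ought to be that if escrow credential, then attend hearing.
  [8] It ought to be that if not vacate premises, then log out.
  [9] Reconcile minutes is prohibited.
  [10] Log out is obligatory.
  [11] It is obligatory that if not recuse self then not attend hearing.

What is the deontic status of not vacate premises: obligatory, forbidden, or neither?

Premises 2 and 7 cover both cases: O(¬escrow_credential → attend_hearing) and O(escrow_credential → attend_hearing). Since ¬escrow_credential ∨ escrow_credential is a tautology, O(attend_hearing) follows.
Premise 11, O(¬recuse_self → ¬attend_hearing), contraposes to O(attend_hearing → recuse_self); with O(attend_hearing) we get O(recuse_self).
Applying K to premise 1 (O(recuse_self → certify_affidavit)) and O(recuse_self) yields O(certify_affidavit).
Premise 6 is O(certify_affidavit → rotate_keys); since O(certify_affidavit), deontic closure gives O(rotate_keys).
From O(rotate_keys) and premise 3, O(rotate_keys → vacate_premises), we obtain O(vacate_premises).
Premises 4, 5, 8, 9, 10 do not contribute to this derivation.
Thus O(vacate_premises), which is F(¬vacate_premises): ¬vacate_premises is forbidden.

Forbidden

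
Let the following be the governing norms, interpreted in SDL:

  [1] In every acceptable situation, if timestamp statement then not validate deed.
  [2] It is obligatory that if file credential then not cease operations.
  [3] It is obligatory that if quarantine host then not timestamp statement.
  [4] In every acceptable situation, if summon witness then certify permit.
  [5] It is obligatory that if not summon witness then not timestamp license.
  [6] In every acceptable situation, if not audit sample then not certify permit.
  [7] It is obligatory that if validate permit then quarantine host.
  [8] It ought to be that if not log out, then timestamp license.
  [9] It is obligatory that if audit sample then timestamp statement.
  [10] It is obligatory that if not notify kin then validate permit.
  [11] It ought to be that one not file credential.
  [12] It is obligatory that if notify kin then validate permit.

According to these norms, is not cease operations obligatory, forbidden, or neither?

Premise 2 is O(file_credential → ¬cease_operations), but O(file_credential) is not derivable from the premises, so it does not yield O(¬cease_operations).
No premise or chain of K-axiom applications forces O(¬cease_operations), and none forces O(cease_operations). So ¬cease_operations is neither obligatory nor forbidden under these norms.

Neither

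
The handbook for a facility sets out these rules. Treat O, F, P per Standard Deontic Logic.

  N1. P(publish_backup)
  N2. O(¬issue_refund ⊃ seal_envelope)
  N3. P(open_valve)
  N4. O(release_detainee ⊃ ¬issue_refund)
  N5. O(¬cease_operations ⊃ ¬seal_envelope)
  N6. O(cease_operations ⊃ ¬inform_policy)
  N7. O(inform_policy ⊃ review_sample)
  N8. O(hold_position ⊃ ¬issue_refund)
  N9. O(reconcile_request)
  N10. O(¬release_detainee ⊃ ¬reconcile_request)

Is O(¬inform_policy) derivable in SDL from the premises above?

Premise 9 states O(reconcile_request) outright.
Premise 10, O(¬release_detainee ⊃ ¬reconcile_request), contraposes to O(reconcile_request ⊃ release_detainee); with O(reconcile_request) we get O(release_detainee).
Premise 4 is O(release_detainee ⊃ ¬issue_refund); since O(release_detainee), deontic closure gives O(¬issue_refund).
Applying K to premise 2 (O(¬issue_refund ⊃ seal_envelope)) and O(¬issue_refund) yields O(seal_envelope).
The contrapositive of premise 5 (O(¬cease_operations ⊃ ¬seal_envelope)) is O(seal_envelope ⊃ cease_operations), and O(seal_envelope) is already established, so O(cease_operations).
Applying K to premise 6 (O(cease_operations ⊃ ¬inform_policy)) and O(cease_operations) yields O(¬inform_policy).
Premises 1, 3, 7, 8 do not contribute to this derivation.
So O(¬inform_policy) follows.

Yes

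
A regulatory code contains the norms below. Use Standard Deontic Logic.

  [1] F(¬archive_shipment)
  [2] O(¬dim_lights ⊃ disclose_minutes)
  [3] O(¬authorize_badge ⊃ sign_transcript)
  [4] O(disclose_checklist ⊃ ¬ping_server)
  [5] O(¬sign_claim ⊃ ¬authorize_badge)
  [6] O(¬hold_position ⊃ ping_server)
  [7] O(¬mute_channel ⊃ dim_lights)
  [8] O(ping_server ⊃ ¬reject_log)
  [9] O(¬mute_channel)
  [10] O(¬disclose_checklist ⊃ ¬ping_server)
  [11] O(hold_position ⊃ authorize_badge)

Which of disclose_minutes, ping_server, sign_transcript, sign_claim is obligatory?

sign_claim

Premises 10 and 4 cover both cases: O(¬disclose_checklist ⊃ ¬ping_server) and O(disclose_checklist ⊃ ¬ping_server). Since ¬disclose_checklist ∨ disclose_checklist is a tautology, O(¬ping_server) follows.
The contrapositive of premise 6 (O(¬hold_position ⊃ ping_server)) is O(¬ping_server ⊃ hold_position), and O(¬ping_server) is already established, so O(hold_position).
With premise 11, O(hold_position ⊃ authorize_badge), the K-axiom yields O(authorize_badge).
Premise 5, O(¬sign_claim ⊃ ¬authorize_badge), contraposes to O(authorize_badge ⊃ sign_claim); with O(authorize_badge) we get O(sign_claim).
So O(sign_claim) holds — sign_claim is obligatory. None of the other listed options is made obligatory by any chain of premises.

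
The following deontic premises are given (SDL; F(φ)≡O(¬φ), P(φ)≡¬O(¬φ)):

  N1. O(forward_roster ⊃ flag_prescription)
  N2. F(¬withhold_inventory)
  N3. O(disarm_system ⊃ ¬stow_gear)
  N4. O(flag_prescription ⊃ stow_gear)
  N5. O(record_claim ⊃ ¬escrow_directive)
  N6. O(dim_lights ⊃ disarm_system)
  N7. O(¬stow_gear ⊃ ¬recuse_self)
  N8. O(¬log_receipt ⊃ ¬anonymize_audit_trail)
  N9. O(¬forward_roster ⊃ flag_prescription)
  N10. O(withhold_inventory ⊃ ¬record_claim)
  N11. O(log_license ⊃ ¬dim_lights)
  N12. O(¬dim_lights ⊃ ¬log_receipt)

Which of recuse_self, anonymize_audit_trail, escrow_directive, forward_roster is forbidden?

anonymize_audit_trail

Premises 1 and 9 are O(forward_roster ⊃ flag_prescription) and O(¬forward_roster ⊃ flag_prescription); every ideal world satisfies forward_roster or ¬forward_roster, so in either case flag_prescription holds — hence O(flag_prescription).
From O(flag_prescription) and premise 4, O(flag_prescription ⊃ stow_gear), we obtain O(stow_gear).
The contrapositive of premise 3 (O(disarm_system ⊃ ¬stow_gear)) is O(stow_gear ⊃ ¬disarm_system), and O(stow_gear) is already established, so O(¬disarm_system).
The contrapositive of premise 6 (O(dim_lights ⊃ disarm_system)) is O(¬disarm_system ⊃ ¬dim_lights), and O(¬disarm_system) is already established, so O(¬dim_lights).
Applying K to premise 12 (O(¬dim_lights ⊃ ¬log_receipt)) and O(¬dim_lights) yields O(¬log_receipt).
From O(¬log_receipt) and premise 8, O(¬log_receipt ⊃ ¬anonymize_audit_trail), we obtain O(¬anonymize_audit_trail).
So O(¬anonymize_audit_trail) holds, i.e. anonymize_audit_trail is forbidden. None of the other listed options is forbidden under the premises.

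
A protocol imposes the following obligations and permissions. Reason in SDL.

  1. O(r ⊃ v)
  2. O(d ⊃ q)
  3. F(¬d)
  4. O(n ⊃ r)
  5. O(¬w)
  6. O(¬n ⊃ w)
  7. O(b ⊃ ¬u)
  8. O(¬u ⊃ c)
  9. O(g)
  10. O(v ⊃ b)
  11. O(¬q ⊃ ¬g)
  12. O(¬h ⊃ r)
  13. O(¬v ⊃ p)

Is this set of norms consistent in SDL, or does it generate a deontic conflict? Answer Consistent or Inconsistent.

Premise 11 is O(¬q ⊃ ¬g), but O(¬q) is not derivable from the premises, so it does not yield O(¬g).
So O(¬g) is not derivable, and the apparent clash with O(g) does not arise.
A world satisfying every obligation exists (e.g. b=true, c=true, d=true, g=true, h=false, n=true, p=false, q=true, r=true, u=false, v=true, w=false); no atom is both obligatory and forbidden, so the set is consistent.

Consistent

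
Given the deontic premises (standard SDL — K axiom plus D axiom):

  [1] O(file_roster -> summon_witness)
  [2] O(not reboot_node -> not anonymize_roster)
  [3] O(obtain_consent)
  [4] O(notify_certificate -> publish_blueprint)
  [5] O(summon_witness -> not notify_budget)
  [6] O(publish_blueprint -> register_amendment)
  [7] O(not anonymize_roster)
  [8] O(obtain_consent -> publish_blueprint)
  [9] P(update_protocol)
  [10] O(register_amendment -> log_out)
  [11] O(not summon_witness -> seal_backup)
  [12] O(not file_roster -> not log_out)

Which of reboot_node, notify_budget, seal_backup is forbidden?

notify_budget

Premise 3 gives O(obtain_consent).
With premise 8, O(obtain_consent -> publish_blueprint), the K-axiom yields O(publish_blueprint).
Premise 6 is O(publish_blueprint -> register_amendment); since O(publish_blueprint), deontic closure gives O(register_amendment).
From O(register_amendment) and premise 10, O(register_amendment -> log_out), we obtain O(log_out).
Premise 12, O(not file_roster -> not log_out), contraposes to O(log_out -> file_roster); with O(log_out) we get O(file_roster).
With premise 1, O(file_roster -> summon_witness), the K-axiom yields O(summon_witness).
From O(summon_witness) and premise 5, O(summon_witness -> not notify_budget), we obtain O(not notify_budget).
So O(not notify_budget) holds, i.e. notify_budget is forbidden. None of the other listed options is forbidden under the premises.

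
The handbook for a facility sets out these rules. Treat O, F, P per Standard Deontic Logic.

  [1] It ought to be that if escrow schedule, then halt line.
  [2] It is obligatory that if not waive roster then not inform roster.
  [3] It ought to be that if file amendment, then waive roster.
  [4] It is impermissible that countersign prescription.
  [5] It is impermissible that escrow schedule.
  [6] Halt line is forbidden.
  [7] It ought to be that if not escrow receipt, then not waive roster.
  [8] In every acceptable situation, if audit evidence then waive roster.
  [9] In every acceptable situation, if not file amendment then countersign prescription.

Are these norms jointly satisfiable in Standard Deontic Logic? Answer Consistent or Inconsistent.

Premise 1 is O(escrow_schedule → halt_line), but O(escrow_schedule) is not derivable from the premises, so it does not yield O(halt_line).
So O(halt_line) is not derivable, and the apparent clash with O(¬halt_line) does not arise.
A world satisfying every obligation exists (e.g. audit_evidence=false, countersign_prescription=false, escrow_receipt=true, escrow_schedule=false, file_amendment=true, halt_line=false, inform_roster=false, waive_roster=true); no atom is both obligatory and forbidden, so the set is consistent.

Consistent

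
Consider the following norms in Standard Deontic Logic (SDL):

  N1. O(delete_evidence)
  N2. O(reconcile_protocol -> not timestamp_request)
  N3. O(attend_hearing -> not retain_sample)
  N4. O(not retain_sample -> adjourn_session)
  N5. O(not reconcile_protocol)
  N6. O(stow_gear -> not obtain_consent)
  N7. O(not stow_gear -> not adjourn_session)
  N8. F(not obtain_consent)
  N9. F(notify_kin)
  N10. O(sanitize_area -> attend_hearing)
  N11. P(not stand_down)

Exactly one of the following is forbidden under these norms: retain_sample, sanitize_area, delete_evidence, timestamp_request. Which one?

sanitize_area

Premise 8, F(not obtain_consent), is equivalent to O(obtain_consent).
Premise 6 is O(stow_gear -> not obtain_consent); contrapositively O(obtain_consent -> not stow_gear). Since O(obtain_consent) holds, K gives O(not stow_gear).
From O(not stow_gear) and premise 7, O(not stow_gear -> not adjourn_session), we obtain O(not adjourn_session).
Premise 4, O(not retain_sample -> adjourn_session), contraposes to O(not adjourn_session -> retain_sample); with O(not adjourn_session) we get O(retain_sample).
Premise 3, O(attend_hearing -> not retain_sample), contraposes to O(retain_sample -> not attend_hearing); with O(retain_sample) we get O(not attend_hearing).
The contrapositive of premise 10 (O(sanitize_area -> attend_hearing)) is O(not attend_hearing -> not sanitize_area), and O(not attend_hearing) is already established, so O(not sanitize_area).
So O(not sanitize_area) holds, i.e. sanitize_area is forbidden. None of the other listed options is forbidden under the premises.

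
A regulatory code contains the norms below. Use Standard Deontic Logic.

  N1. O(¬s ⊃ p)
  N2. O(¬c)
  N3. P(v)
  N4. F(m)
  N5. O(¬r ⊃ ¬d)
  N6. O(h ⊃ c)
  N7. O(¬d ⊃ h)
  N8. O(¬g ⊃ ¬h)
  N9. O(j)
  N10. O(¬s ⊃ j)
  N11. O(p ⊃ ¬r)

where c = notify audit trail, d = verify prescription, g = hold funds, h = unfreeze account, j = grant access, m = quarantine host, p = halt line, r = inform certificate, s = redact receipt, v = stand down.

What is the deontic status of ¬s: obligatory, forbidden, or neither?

Premise 2 gives O(¬c).
Premise 6, O(h ⊃ c), contraposes to O(¬c ⊃ ¬h); with O(¬c) we get O(¬h).
Premise 7, O(¬d ⊃ h), contraposes to O(¬h ⊃ d); with O(¬h) we get O(d).
The contrapositive of premise 5 (O(¬r ⊃ ¬d)) is O(d ⊃ r), and O(d) is already established, so O(r).
The contrapositive of premise 11 (O(p ⊃ ¬r)) is O(r ⊃ ¬p), and O(r) is already established, so O(¬p).
Premise 1, O(¬s ⊃ p), contraposes to O(¬p ⊃ s); with O(¬p) we get O(s).
Premises 3, 4, 8, 9, 10 do not contribute to this derivation.
Thus O(s), which is F(¬s): ¬s is forbidden.

Forbidden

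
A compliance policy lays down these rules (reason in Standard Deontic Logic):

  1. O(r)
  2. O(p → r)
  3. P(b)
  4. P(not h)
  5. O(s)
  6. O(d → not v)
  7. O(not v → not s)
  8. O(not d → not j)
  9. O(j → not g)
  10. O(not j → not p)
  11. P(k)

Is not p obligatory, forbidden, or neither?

Obligatory

Premise 5 gives O(s).
Premise 7 is O(not v → not s); contrapositively O(s → v). Since O(s) holds, K gives O(v).
The contrapositive of premise 6 (O(d → not v)) is O(v → not d), and O(v) is already established, so O(not d).
Premise 8 is O(not d → not j); since O(not d), deontic closure gives O(not j).
Premise 10 is O(not j → not p); since O(not j), deontic closure gives O(not p).
Premises 1, 2, 3, 4, 9, 11 do not contribute to this derivation.
Hence not p is obligatory.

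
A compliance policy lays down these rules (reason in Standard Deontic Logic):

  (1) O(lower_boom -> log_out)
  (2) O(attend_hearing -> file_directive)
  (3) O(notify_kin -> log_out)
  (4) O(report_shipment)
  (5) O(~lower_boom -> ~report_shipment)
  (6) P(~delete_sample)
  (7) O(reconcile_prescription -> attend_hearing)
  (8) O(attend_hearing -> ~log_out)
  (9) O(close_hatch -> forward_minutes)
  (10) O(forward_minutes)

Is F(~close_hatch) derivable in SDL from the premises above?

Premise 9 is O(close_hatch -> forward_minutes); even if O(forward_minutes) held, inferring O(close_hatch) would be affirming the consequent — invalid.
No other premise forces O(close_hatch). An ideal world satisfying every premise can still have ~close_hatch true, so F(~close_hatch) is not derivable.

No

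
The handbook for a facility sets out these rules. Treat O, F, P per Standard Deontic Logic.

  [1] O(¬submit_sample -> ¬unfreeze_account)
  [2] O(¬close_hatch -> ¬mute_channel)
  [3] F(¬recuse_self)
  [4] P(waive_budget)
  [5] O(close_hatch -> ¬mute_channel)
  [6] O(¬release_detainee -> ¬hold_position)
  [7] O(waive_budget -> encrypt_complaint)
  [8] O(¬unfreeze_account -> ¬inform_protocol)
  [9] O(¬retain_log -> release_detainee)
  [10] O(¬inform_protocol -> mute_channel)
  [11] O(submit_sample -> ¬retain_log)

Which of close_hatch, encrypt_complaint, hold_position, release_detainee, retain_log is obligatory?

release_detainee

Premises 2 and 5 cover both cases: O(¬close_hatch -> ¬mute_channel) and O(close_hatch -> ¬mute_channel). Since ¬close_hatch ∨ close_hatch is a tautology, O(¬mute_channel) follows.
Premise 10, O(¬inform_protocol -> mute_channel), contraposes to O(¬mute_channel -> inform_protocol); with O(¬mute_channel) we get O(inform_protocol).
Premise 8 is O(¬unfreeze_account -> ¬inform_protocol); contrapositively O(inform_protocol -> unfreeze_account). Since O(inform_protocol) holds, K gives O(unfreeze_account).
Premise 1, O(¬submit_sample -> ¬unfreeze_account), contraposes to O(unfreeze_account -> submit_sample); with O(unfreeze_account) we get O(submit_sample).
With premise 11, O(submit_sample -> ¬retain_log), the K-axiom yields O(¬retain_log).
From O(¬retain_log) and premise 9, O(¬retain_log -> release_detainee), we obtain O(release_detainee).
So O(release_detainee) holds — release_detainee is obligatory. None of the other listed options is made obligatory by any chain of premises.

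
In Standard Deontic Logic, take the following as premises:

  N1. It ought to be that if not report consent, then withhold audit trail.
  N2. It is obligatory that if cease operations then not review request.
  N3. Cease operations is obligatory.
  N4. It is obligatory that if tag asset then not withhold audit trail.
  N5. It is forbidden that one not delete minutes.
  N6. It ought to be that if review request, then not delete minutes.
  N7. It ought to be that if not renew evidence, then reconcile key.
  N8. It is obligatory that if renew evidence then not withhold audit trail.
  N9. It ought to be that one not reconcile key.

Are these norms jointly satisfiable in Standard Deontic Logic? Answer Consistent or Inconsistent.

Consistent

Premise 6 is O(review_request → ¬delete_minutes), but O(review_request) is not derivable from the premises, so it does not yield O(¬delete_minutes).
So O(¬delete_minutes) is not derivable, and the apparent clash with O(delete_minutes) does not arise.
A world satisfying every obligation exists (e.g. cease_operations=true, delete_minutes=true, reconcile_key=false, renew_evidence=true, report_consent=true, review_request=false, tag_asset=false, withhold_audit_trail=false); no atom is both obligatory and forbidden, so the set is consistent.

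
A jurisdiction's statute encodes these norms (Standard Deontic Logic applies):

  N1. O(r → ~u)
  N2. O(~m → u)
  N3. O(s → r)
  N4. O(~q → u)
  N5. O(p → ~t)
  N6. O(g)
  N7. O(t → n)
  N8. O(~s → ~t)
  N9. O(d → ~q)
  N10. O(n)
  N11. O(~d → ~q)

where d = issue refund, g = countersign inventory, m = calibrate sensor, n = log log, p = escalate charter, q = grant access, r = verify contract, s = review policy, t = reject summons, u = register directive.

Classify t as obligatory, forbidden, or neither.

Premises 11 and 9 are O(~d → ~q) and O(d → ~q); every ideal world satisfies ~d or d, so in either case ~q holds — hence O(~q).
Applying K to premise 4 (O(~q → u)) and O(~q) yields O(u).
Premise 1, O(r → ~u), contraposes to O(u → ~r); with O(u) we get O(~r).
The contrapositive of premise 3 (O(s → r)) is O(~r → ~s), and O(~r) is already established, so O(~s).
With premise 8, O(~s → ~t), the K-axiom yields O(~t).
Premises 2, 5, 6, 7, 10 do not contribute to this derivation.
Thus O(~t), which is F(t): t is forbidden.

Forbidden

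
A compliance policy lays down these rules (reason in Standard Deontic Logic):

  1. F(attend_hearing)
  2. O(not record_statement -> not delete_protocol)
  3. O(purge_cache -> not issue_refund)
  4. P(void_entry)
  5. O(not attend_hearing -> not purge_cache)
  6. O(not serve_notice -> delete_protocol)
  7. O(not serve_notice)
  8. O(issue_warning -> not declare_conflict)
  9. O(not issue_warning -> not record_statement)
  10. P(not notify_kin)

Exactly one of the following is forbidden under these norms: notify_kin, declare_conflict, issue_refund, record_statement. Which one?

declare_conflict

From premise 7 we have O(not serve_notice).
Premise 6 is O(not serve_notice -> delete_protocol); since O(not serve_notice), deontic closure gives O(delete_protocol).
Premise 2, O(not record_statement -> not delete_protocol), contraposes to O(delete_protocol -> record_statement); with O(delete_protocol) we get O(record_statement).
The contrapositive of premise 9 (O(not issue_warning -> not record_statement)) is O(record_statement -> issue_warning), and O(record_statement) is already established, so O(issue_warning).
From O(issue_warning) and premise 8, O(issue_warning -> not declare_conflict), we obtain O(not declare_conflict).
So O(not declare_conflict) holds, i.e. declare_conflict is forbidden. None of the other listed options is forbidden under the premises.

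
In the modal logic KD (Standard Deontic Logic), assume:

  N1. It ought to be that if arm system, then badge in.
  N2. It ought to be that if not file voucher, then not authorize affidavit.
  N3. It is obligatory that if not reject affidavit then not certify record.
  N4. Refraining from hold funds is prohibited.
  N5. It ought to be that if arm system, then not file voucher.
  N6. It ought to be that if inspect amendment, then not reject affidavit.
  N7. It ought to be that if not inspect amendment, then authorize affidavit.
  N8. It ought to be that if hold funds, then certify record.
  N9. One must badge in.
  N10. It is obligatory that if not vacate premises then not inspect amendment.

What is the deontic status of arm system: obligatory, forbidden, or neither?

Premise 4, F(¬hold_funds), is equivalent to O(hold_funds).
With premise 8, O(hold_funds → certify_record), the K-axiom yields O(certify_record).
Premise 3, O(¬reject_affidavit → ¬certify_record), contraposes to O(certify_record → reject_affidavit); with O(certify_record) we get O(reject_affidavit).
Premise 6, O(inspect_amendment → ¬reject_affidavit), contraposes to O(reject_affidavit → ¬inspect_amendment); with O(reject_affidavit) we get O(¬inspect_amendment).
With premise 7, O(¬inspect_amendment → authorize_affidavit), the K-axiom yields O(authorize_affidavit).
The contrapositive of premise 2 (O(¬file_voucher → ¬authorize_affidavit)) is O(authorize_affidavit → file_voucher), and O(authorize_affidavit) is already established, so O(file_voucher).
Premise 5 is O(arm_system → ¬file_voucher); contrapositively O(file_voucher → ¬arm_system). Since O(file_voucher) holds, K gives O(¬arm_system).
Premises 1, 9, 10 do not contribute to this derivation.
Thus O(¬arm_system), which is F(arm_system): arm_system is forbidden.

Forbidden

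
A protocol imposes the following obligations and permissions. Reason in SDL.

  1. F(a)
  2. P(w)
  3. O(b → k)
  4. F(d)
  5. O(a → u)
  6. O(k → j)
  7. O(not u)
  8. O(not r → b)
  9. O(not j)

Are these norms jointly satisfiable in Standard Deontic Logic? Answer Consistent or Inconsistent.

Premise 5 is O(a → u), but O(a) is not derivable from the premises, so it does not yield O(u).
So O(u) is not derivable, and the apparent clash with O(not u) does not arise.
A world satisfying every obligation exists (e.g. a=false, b=false, d=false, j=false, k=false, r=true, u=false, w=false); no atom is both obligatory and forbidden, so the set is consistent.

Consistent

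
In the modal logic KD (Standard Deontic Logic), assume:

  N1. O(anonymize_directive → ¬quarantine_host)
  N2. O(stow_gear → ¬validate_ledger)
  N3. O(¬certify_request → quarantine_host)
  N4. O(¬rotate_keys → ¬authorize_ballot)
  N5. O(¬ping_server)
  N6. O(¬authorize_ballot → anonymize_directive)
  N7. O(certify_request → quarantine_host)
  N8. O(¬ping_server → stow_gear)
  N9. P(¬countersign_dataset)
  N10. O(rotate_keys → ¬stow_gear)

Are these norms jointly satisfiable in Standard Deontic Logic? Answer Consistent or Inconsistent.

By case analysis on ¬certify_request: premise 3 gives O(¬certify_request → quarantine_host) and premise 7 gives O(certify_request → quarantine_host), so O(quarantine_host) either way.
The contrapositive of premise 1 (O(anonymize_directive → ¬quarantine_host)) is O(quarantine_host → ¬anonymize_directive), and O(quarantine_host) is already established, so O(¬anonymize_directive).
The contrapositive of premise 6 (O(¬authorize_ballot → anonymize_directive)) is O(¬anonymize_directive → authorize_ballot), and O(¬anonymize_directive) is already established, so O(authorize_ballot).
Premise 4 is O(¬rotate_keys → ¬authorize_ballot); contrapositively O(authorize_ballot → rotate_keys). Since O(authorize_ballot) holds, K gives O(rotate_keys).
From O(rotate_keys) and premise 10, O(rotate_keys → ¬stow_gear), we obtain O(¬stow_gear).
Premise 8, O(¬ping_server → stow_gear), contraposes to O(¬stow_gear → ping_server); with O(¬stow_gear) we get O(ping_server).
But premise 5 directly asserts O(¬ping_server).
We now have both O(ping_server) and O(¬ping_server) — ping_server is simultaneously obligatory and forbidden, violating the D-axiom.

Inconsistent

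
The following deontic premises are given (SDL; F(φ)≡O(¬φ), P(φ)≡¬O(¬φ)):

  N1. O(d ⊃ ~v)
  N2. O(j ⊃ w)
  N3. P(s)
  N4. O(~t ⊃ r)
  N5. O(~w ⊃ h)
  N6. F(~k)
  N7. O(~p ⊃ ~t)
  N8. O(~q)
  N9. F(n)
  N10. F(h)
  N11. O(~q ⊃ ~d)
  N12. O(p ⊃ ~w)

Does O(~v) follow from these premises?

Premise 1 is O(d ⊃ ~v), but O(d) is not derivable from the premises, so it does not yield O(~v).
No other premise forces O(~v). An ideal world satisfying every premise can still have ~v false, so O(~v) is not derivable.

No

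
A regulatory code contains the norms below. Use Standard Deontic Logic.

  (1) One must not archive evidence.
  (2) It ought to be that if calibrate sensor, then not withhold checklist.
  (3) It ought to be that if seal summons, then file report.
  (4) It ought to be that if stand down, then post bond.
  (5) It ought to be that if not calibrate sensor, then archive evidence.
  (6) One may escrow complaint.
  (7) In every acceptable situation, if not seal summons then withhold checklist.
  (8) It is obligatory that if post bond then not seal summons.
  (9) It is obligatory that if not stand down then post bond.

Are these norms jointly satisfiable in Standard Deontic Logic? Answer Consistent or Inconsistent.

Inconsistent

By case analysis on stand_down: premise 4 gives O(stand_down → post_bond) and premise 9 gives O(¬stand_down → post_bond), so O(post_bond) either way.
Premise 8 is O(post_bond → ¬seal_summons); since O(post_bond), deontic closure gives O(¬seal_summons).
Premise 7 is O(¬seal_summons → withhold_checklist); since O(¬seal_summons), deontic closure gives O(withhold_checklist).
The contrapositive of premise 2 (O(calibrate_sensor → ¬withhold_checklist)) is O(withhold_checklist → ¬calibrate_sensor), and O(withhold_checklist) is already established, so O(¬calibrate_sensor).
Applying K to premise 5 (O(¬calibrate_sensor → archive_evidence)) and O(¬calibrate_sensor) yields O(archive_evidence).
However, F(archive_evidence) at premise 1 amounts to O(¬archive_evidence).
We now have both O(archive_evidence) and O(¬archive_evidence) — archive_evidence is simultaneously obligatory and forbidden, violating the D-axiom.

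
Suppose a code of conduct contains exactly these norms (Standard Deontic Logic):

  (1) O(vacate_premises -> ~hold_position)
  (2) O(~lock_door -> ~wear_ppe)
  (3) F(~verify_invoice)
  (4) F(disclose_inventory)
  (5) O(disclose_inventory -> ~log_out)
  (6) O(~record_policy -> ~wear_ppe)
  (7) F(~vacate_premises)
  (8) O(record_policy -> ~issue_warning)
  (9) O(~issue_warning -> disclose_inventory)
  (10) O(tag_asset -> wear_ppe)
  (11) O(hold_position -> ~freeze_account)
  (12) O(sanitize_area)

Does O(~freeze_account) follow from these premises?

No

Premise 11 is O(hold_position -> ~freeze_account), but O(hold_position) is not derivable from the premises, so it does not yield O(~freeze_account).
No other premise forces O(~freeze_account). An ideal world satisfying every premise can still have ~freeze_account false, so O(~freeze_account) is not derivable.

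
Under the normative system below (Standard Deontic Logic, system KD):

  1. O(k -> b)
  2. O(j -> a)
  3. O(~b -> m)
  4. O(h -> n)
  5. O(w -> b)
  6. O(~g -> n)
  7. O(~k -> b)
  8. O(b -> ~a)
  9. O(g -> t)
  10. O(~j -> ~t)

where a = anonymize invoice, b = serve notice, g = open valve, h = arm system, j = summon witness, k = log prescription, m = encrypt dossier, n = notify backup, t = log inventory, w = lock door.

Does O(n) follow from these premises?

Premises 7 and 1 are O(~k -> b) and O(k -> b); every ideal world satisfies ~k or k, so in either case b holds — hence O(b).
With premise 8, O(b -> ~a), the K-axiom yields O(~a).
Premise 2, O(j -> a), contraposes to O(~a -> ~j); with O(~a) we get O(~j).
With premise 10, O(~j -> ~t), the K-axiom yields O(~t).
Premise 9 is O(g -> t); contrapositively O(~t -> ~g). Since O(~t) holds, K gives O(~g).
Premise 6 is O(~g -> n); since O(~g), deontic closure gives O(n).
Premises 3, 4, 5 do not contribute to this derivation.
So O(n) follows.

Yes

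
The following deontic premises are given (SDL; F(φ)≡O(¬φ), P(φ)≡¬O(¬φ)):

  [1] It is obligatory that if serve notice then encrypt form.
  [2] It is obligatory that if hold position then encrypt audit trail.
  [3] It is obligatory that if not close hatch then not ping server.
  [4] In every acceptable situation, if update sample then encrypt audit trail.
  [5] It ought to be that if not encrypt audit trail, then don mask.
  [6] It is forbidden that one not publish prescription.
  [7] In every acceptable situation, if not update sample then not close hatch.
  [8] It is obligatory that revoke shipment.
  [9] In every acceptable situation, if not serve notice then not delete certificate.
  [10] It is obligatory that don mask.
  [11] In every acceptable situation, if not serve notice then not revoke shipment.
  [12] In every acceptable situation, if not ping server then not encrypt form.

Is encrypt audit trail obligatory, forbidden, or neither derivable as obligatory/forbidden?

Obligatory

Premise 8 gives O(revoke_shipment).
Premise 11, O(¬serve_notice → ¬revoke_shipment), contraposes to O(revoke_shipment → serve_notice); with O(revoke_shipment) we get O(serve_notice).
Applying K to premise 1 (O(serve_notice → encrypt_form)) and O(serve_notice) yields O(encrypt_form).
The contrapositive of premise 12 (O(¬ping_server → ¬encrypt_form)) is O(encrypt_form → ping_server), and O(encrypt_form) is already established, so O(ping_server).
The contrapositive of premise 3 (O(¬close_hatch → ¬ping_server)) is O(ping_server → close_hatch), and O(ping_server) is already established, so O(close_hatch).
Premise 7 is O(¬update_sample → ¬close_hatch); contrapositively O(close_hatch → update_sample). Since O(close_hatch) holds, K gives O(update_sample).
From O(update_sample) and premise 4, O(update_sample → encrypt_audit_trail), we obtain O(encrypt_audit_trail).
Premises 2, 5, 6, 9, 10 do not contribute to this derivation.
Hence encrypt_audit_trail is obligatory.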